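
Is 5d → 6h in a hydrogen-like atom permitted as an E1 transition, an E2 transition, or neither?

Δl = 5 − 2 = +3; l_i + l_f = 7.
E1 (Δl = ±1): not satisfied.
E2 (Δl = 0,±2, l_i+l_f ≥ 2): not satisfied.

neither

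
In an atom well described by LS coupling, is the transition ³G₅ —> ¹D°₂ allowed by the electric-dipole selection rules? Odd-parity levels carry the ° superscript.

Parity must change: even → odd — satisfied.
ΔS = 0: S: 1 → 0 — violated.
ΔL = 0, ±1 (not L=0↔0): L: 4 → 2, ΔL = -2 — violated.
ΔJ = 0, ±1 (not J=0↔0): J: 5 → 2, ΔJ = -3 — violated.
Rule(s) violated: ΔS, ΔL, ΔJ.

forbidden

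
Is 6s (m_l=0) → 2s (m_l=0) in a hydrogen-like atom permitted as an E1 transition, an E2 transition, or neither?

Δl = 0 − 0 = +0; l_i + l_f = 0.
Δm_l = +0.
E1 (Δl = ±1, |Δm_l| ≤ 1): not satisfied.
E2 (Δl = 0,±2, l_i+l_f ≥ 2, |Δm_l| ≤ 2): not satisfied.

neither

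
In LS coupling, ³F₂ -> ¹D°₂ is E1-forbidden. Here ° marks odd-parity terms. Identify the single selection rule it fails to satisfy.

Initial level: S=1, L=3, J=2, parity even. Final level: S=0, L=2, J=2, parity odd.
Parity must change: even → odd — ok.
ΔS = 0: S: 1 → 0 — fails.
ΔL = 0, ±1 (not L=0↔0): L: 3 → 2, ΔL = -1 — ok.
ΔJ = 0, ±1 (not J=0↔0): J: 2 → 2, ΔJ = +0 — ok.

the ΔS = 0 rule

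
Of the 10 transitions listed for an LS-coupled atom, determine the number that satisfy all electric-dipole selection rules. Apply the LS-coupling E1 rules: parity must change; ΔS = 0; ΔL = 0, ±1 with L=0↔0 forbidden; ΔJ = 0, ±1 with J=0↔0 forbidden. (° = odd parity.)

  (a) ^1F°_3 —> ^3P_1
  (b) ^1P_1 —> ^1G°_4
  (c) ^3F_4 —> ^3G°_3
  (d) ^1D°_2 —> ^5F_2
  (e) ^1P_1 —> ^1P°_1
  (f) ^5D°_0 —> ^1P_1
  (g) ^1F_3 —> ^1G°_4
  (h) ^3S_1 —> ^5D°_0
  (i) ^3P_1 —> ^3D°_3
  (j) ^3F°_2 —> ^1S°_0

(a) forbidden (ΔS, ΔL, ΔJ fail)
(b) forbidden (ΔL, ΔJ fail)
(c) allowed
(d) forbidden (ΔS fails)
(e) allowed
(f) forbidden (ΔS fails)
(g) allowed
(h) forbidden (ΔS, ΔL fail)
(i) forbidden (ΔJ fails)
(j) forbidden (parity, ΔS, ΔL, ΔJ fail)
Total allowed: 3 of 10.

3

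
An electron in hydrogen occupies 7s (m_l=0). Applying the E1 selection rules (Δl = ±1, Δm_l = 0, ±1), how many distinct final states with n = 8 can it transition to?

E1 requires Δl = ±1, so l_f ∈ {-1, 1}; with 0 ≤ l_f ≤ n_f−1 = 7, the allowed l_f values are {1}.
For l_f = 1: m_f ∈ {m_i−1, m_i, m_i+1} ∩ [−1, 1] = {-1, 0, 1} → 3 states.
Total: 3.

3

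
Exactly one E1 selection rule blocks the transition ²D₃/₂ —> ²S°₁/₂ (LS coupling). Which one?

Parity must change: even → odd — ok.
ΔJ = 0, ±1 (not J=0↔0): J: 3/2 → 1/2, ΔJ = -1 — ok.
ΔS = 0: S: 1/2 → 1/2 — ok.
ΔL = 0, ±1 (not L=0↔0): L: 2 → 0, ΔL = -2 — fails.

the ΔL = 0, ±1 rule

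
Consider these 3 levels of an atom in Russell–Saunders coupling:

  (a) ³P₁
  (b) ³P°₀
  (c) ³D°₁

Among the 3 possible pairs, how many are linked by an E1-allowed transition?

2

(a)–(b): allowed.
(a)–(c): allowed.
(b)–(c): forbidden (parity).
Allowed pairs: 2 of 3.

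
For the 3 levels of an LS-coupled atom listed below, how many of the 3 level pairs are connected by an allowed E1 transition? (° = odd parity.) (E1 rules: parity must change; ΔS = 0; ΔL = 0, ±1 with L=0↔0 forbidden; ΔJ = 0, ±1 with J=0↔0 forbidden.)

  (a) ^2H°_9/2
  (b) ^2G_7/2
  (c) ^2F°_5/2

2

(a)–(b): allowed.
(a)–(c): forbidden (parity, ΔL, ΔJ).
(b)–(c): allowed.
Allowed pairs: 2 of 3.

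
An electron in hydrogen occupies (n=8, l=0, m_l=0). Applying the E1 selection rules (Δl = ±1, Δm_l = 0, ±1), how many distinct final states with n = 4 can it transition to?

3

E1 requires Δl = ±1, so l_f ∈ {-1, 1}; with 0 ≤ l_f ≤ n_f−1 = 3, the allowed l_f values are {1}.
For l_f = 1: m_f ∈ {m_i−1, m_i, m_i+1} ∩ [−1, 1] = {-1, 0, 1} → 3 states.
Total: 3.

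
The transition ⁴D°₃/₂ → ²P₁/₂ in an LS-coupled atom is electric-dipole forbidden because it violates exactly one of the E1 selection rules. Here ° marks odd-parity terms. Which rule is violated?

the ΔS = 0 rule

Initial level: S=3/2, L=2, J=3/2, parity odd. Final level: S=1/2, L=1, J=1/2, parity even.
Parity must change: odd → even — ok.
ΔS = 0: S: 3/2 → 1/2 — fails.
ΔL = 0, ±1 (not L=0↔0): L: 2 → 1, ΔL = -1 — ok.
ΔJ = 0, ±1 (not J=0↔0): J: 3/2 → 1/2, ΔJ = -1 — ok.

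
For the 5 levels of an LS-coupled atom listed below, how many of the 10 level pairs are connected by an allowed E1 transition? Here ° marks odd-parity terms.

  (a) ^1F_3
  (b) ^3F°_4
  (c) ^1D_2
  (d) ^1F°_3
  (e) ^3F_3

3

(a)–(b): forbidden (ΔS).
(a)–(c): forbidden (parity).
(a)–(d): allowed.
(a)–(e): forbidden (parity, ΔS).
(b)–(c): forbidden (ΔS, ΔJ).
(b)–(d): forbidden (parity, ΔS).
(b)–(e): allowed.
(c)–(d): allowed.
(c)–(e): forbidden (parity, ΔS).
(d)–(e): forbidden (ΔS).
Allowed pairs: 3 of 10.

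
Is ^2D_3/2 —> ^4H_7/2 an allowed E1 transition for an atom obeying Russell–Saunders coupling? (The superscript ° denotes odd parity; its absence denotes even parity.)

Parity must change: even → even — fails.
ΔS = 0: S: 1/2 → 3/2 — fails.
ΔL = 0, ±1 (not L=0↔0): L: 2 → 5, ΔL = +3 — fails.
ΔJ = 0, ±1 (not J=0↔0): J: 3/2 → 7/2, ΔJ = +2 — fails.
Rule(s) violated: parity, ΔS, ΔL, ΔJ.

forbidden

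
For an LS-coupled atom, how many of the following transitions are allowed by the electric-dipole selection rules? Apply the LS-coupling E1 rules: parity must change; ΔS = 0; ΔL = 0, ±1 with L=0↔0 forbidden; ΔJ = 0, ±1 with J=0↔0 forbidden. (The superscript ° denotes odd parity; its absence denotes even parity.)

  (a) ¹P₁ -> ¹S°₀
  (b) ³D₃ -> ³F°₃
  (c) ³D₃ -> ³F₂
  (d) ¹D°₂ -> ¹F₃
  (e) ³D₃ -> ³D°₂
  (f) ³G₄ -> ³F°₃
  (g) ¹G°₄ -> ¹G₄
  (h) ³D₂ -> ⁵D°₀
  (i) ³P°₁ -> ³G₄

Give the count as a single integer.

(a) allowed
(b) allowed
(c) forbidden (parity fails)
(d) allowed
(e) allowed
(f) allowed
(g) allowed
(h) forbidden (ΔS, ΔJ fail)
(i) forbidden (ΔL, ΔJ fail)
Total allowed: 6 of 9.

6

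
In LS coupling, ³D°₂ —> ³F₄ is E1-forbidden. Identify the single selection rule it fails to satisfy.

the ΔJ = 0, ±1 rule

Initial level: S=1, L=2, J=2, parity odd. Final level: S=1, L=3, J=4, parity even.
ΔJ = 0, ±1 (not J=0↔0): J: 2 → 4, ΔJ = +2 — fails.
Parity must change: odd → even — ok.
ΔS = 0: S: 1 → 1 — ok.
ΔL = 0, ±1 (not L=0↔0): L: 2 → 3, ΔL = +1 — ok.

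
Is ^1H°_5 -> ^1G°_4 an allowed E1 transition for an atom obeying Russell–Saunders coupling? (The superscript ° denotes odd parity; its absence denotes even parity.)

forbidden

Reading off the term symbols: S 0→0, L 5→4, J 5→4, parity odd→odd.
Parity must change: odd → odd — fails.
ΔS = 0: S: 0 → 0 — passes.
ΔL = 0, ±1 (not L=0↔0): L: 5 → 4, ΔL = -1 — passes.
ΔJ = 0, ±1 (not J=0↔0): J: 5 → 4, ΔJ = -1 — passes.
Rule(s) violated: parity.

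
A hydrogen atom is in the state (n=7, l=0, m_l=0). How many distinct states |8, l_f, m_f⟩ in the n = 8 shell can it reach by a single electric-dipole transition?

3

E1 requires Δl = ±1, so l_f ∈ {-1, 1}; with 0 ≤ l_f ≤ n_f−1 = 7, the allowed l_f values are {1}.
For l_f = 1: m_f ∈ {m_i−1, m_i, m_i+1} ∩ [−1, 1] = {-1, 0, 1} → 3 states.
Total: 3.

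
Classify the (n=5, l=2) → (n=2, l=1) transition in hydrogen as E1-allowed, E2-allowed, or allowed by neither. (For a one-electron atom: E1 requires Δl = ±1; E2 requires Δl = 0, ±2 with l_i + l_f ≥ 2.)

Δl = 1 − 2 = -1; l_i + l_f = 3.
E1 (Δl = ±1): satisfied.
E2 (Δl = 0,±2, l_i+l_f ≥ 2): not satisfied.

E1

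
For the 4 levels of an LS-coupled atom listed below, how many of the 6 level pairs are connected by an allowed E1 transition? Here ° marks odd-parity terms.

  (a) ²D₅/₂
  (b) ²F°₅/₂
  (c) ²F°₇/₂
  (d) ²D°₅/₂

(a)–(b): allowed.
(a)–(c): allowed.
(a)–(d): allowed.
(b)–(c): forbidden (parity).
(b)–(d): forbidden (parity).
(c)–(d): forbidden (parity).
Allowed pairs: 3 of 6.

3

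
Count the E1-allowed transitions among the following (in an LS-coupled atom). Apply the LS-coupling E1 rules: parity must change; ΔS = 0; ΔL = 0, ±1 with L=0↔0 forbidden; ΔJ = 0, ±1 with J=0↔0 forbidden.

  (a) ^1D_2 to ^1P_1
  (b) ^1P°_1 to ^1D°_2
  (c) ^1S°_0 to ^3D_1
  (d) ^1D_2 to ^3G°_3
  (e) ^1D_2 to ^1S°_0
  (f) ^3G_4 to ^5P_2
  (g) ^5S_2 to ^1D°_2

0

(a) forbidden (parity fails)
(b) forbidden (parity fails)
(c) forbidden (ΔS, ΔL fail)
(d) forbidden (ΔS, ΔL fail)
(e) forbidden (ΔL, ΔJ fail)
(f) forbidden (parity, ΔS, ΔL, ΔJ fail)
(g) forbidden (ΔS, ΔL fail)
Total allowed: 0 of 7.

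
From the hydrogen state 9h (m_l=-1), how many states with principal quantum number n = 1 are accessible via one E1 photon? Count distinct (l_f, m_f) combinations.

0

E1 requires l_f ∈ {4, 6}, but neither lies in [0, 0], so no final state is reachable.
Total: 0.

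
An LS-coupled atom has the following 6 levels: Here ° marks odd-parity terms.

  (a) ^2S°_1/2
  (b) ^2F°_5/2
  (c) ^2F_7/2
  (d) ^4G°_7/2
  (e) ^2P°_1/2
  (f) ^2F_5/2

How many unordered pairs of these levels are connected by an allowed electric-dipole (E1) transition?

(a)–(b): forbidden (parity, ΔL, ΔJ).
(a)–(c): forbidden (ΔL, ΔJ).
(a)–(d): forbidden (parity, ΔS, ΔL, ΔJ).
(a)–(e): forbidden (parity).
(a)–(f): forbidden (ΔL, ΔJ).
(b)–(c): allowed.
(b)–(d): forbidden (parity, ΔS).
(b)–(e): forbidden (parity, ΔL, ΔJ).
(b)–(f): allowed.
(c)–(d): forbidden (ΔS).
(c)–(e): forbidden (ΔL, ΔJ).
(c)–(f): forbidden (parity).
(d)–(e): forbidden (parity, ΔS, ΔL, ΔJ).
(d)–(f): forbidden (ΔS).
(e)–(f): forbidden (ΔL, ΔJ).
Allowed pairs: 2 of 15.

2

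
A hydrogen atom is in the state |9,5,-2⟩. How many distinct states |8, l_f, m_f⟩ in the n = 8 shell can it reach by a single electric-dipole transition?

E1 requires Δl = ±1, so l_f ∈ {4, 6}; with 0 ≤ l_f ≤ n_f−1 = 7, the allowed l_f values are {4, 6}.
For l_f = 4: m_f ∈ {m_i−1, m_i, m_i+1} ∩ [−4, 4] = {-3, -2, -1} → 3 states.
For l_f = 6: m_f ∈ {m_i−1, m_i, m_i+1} ∩ [−6, 6] = {-3, -2, -1} → 3 states.
Total: 6.

6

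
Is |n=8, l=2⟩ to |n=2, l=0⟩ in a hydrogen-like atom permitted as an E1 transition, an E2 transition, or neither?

E2

Δl = 0 − 2 = -2; l_i + l_f = 2.
E1 (Δl = ±1): not satisfied.
E2 (Δl = 0,±2, l_i+l_f ≥ 2): satisfied.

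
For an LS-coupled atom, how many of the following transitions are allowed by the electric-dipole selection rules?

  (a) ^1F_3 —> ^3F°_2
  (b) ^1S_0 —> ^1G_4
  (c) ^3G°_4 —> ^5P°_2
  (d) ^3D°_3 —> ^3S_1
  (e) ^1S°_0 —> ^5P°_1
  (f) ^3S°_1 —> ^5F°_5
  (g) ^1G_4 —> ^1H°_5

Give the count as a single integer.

1

(a) forbidden (ΔS fails)
(b) forbidden (parity, ΔL, ΔJ fail)
(c) forbidden (parity, ΔS, ΔL, ΔJ fail)
(d) forbidden (ΔL, ΔJ fail)
(e) forbidden (parity, ΔS fail)
(f) forbidden (parity, ΔS, ΔL, ΔJ fail)
(g) allowed
Total allowed: 1 of 7.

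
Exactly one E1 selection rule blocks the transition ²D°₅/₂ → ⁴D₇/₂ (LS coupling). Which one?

the ΔS = 0 rule

Parity must change: odd → even — ✓.
ΔS = 0: S: 1/2 → 3/2 — ✗.
ΔJ = 0, ±1 (not J=0↔0): J: 5/2 → 7/2, ΔJ = +1 — ✓.
ΔL = 0, ±1 (not L=0↔0): L: 2 → 2, ΔL = +0 — ✓.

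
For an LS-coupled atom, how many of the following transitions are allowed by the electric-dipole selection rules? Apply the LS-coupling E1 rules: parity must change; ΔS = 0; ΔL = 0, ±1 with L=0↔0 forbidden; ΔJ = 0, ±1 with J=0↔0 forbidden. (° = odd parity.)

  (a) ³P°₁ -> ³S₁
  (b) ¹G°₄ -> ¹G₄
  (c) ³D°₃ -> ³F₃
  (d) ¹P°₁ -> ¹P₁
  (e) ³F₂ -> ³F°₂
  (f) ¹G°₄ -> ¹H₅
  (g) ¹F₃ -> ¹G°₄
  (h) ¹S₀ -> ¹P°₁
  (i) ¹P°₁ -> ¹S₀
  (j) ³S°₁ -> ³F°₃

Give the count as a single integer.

9

(a) allowed
(b) allowed
(c) allowed
(d) allowed
(e) allowed
(f) allowed
(g) allowed
(h) allowed
(i) allowed
(j) forbidden (parity, ΔL, ΔJ fail)
Total allowed: 9 of 10.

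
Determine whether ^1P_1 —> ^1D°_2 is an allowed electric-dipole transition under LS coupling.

Initial level: S=0, L=1, J=1, parity even. Final level: S=0, L=2, J=2, parity odd.
Parity must change: even → odd — ✓.
ΔS = 0: S: 0 → 0 — ✓.
ΔL = 0, ±1 (not L=0↔0): L: 1 → 2, ΔL = +1 — ✓.
ΔJ = 0, ±1 (not J=0↔0): J: 1 → 2, ΔJ = +1 — ✓.
All four E1 rules are satisfied.

allowed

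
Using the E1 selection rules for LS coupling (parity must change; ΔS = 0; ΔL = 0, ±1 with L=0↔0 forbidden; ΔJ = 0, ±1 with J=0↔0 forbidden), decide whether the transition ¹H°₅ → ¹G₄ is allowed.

Reading off the term symbols: S 0→0, L 5→4, J 5→4, parity odd→even.
ΔS = 0: S: 0 → 0 — satisfied.
ΔJ = 0, ±1 (not J=0↔0): J: 5 → 4, ΔJ = -1 — satisfied.
Parity must change: odd → even — satisfied.
ΔL = 0, ±1 (not L=0↔0): L: 5 → 4, ΔL = -1 — satisfied.
All four E1 rules are satisfied.

allowed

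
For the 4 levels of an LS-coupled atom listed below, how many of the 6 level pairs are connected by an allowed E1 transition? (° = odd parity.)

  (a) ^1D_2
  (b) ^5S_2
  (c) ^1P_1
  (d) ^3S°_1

(a)–(b): forbidden (parity, ΔS, ΔL).
(a)–(c): forbidden (parity).
(a)–(d): forbidden (ΔS, ΔL).
(b)–(c): forbidden (parity, ΔS).
(b)–(d): forbidden (ΔS, ΔL).
(c)–(d): forbidden (ΔS).
Allowed pairs: 0 of 6.

0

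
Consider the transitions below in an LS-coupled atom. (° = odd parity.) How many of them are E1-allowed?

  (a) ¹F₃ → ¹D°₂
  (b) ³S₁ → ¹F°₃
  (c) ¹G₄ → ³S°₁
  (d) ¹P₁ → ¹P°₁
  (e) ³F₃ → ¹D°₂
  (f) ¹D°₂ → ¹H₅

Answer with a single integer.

2

(a) allowed
(b) forbidden (ΔS, ΔL, ΔJ fail)
(c) forbidden (ΔS, ΔL, ΔJ fail)
(d) allowed
(e) forbidden (ΔS fails)
(f) forbidden (ΔL, ΔJ fail)
Total allowed: 2 of 6.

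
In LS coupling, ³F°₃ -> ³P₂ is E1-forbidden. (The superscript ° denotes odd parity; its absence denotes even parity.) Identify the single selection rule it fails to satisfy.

the ΔL = 0, ±1 rule

Reading off the term symbols: S 1→1, L 3→1, J 3→2, parity odd→even.
ΔL = 0, ±1 (not L=0↔0): L: 3 → 1, ΔL = -2 — ✗.
Parity must change: odd → even — ✓.
ΔJ = 0, ±1 (not J=0↔0): J: 3 → 2, ΔJ = -1 — ✓.
ΔS = 0: S: 1 → 1 — ✓.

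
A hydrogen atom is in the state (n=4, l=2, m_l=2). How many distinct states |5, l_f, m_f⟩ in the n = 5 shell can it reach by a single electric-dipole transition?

E1 requires Δl = ±1, so l_f ∈ {1, 3}; with 0 ≤ l_f ≤ n_f−1 = 4, the allowed l_f values are {1, 3}.
For l_f = 1: m_f ∈ {m_i−1, m_i, m_i+1} ∩ [−1, 1] = {1} → 1 state.
For l_f = 3: m_f ∈ {m_i−1, m_i, m_i+1} ∩ [−3, 3] = {1, 2, 3} → 3 states.
Total: 4.

4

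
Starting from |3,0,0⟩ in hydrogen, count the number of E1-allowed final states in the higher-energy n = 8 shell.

E1 requires Δl = ±1, so l_f ∈ {-1, 1}; with 0 ≤ l_f ≤ n_f−1 = 7, the allowed l_f values are {1}.
For l_f = 1: m_f ∈ {m_i−1, m_i, m_i+1} ∩ [−1, 1] = {-1, 0, 1} → 3 states.
Total: 3.

3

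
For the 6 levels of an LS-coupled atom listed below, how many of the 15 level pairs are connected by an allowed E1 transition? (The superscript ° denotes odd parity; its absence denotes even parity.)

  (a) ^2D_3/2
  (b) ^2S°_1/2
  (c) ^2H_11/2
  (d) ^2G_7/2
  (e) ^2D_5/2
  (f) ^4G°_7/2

0

(a)–(b): forbidden (ΔL).
(a)–(c): forbidden (parity, ΔL, ΔJ).
(a)–(d): forbidden (parity, ΔL, ΔJ).
(a)–(e): forbidden (parity).
(a)–(f): forbidden (ΔS, ΔL, ΔJ).
(b)–(c): forbidden (ΔL, ΔJ).
(b)–(d): forbidden (ΔL, ΔJ).
(b)–(e): forbidden (ΔL, ΔJ).
(b)–(f): forbidden (parity, ΔS, ΔL, ΔJ).
(c)–(d): forbidden (parity, ΔJ).
(c)–(e): forbidden (parity, ΔL, ΔJ).
(c)–(f): forbidden (ΔS, ΔJ).
(d)–(e): forbidden (parity, ΔL).
(d)–(f): forbidden (ΔS).
(e)–(f): forbidden (ΔS, ΔL).
Allowed pairs: 0 of 15.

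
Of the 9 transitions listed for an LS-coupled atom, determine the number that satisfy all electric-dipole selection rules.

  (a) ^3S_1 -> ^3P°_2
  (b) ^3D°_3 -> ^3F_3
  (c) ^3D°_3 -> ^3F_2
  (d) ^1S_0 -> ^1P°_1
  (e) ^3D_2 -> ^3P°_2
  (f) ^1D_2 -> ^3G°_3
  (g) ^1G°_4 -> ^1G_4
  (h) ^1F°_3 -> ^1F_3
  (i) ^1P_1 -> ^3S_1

7

(a) allowed
(b) allowed
(c) allowed
(d) allowed
(e) allowed
(f) forbidden (ΔS, ΔL fail)
(g) allowed
(h) allowed
(i) forbidden (parity, ΔS fail)
Total allowed: 7 of 9.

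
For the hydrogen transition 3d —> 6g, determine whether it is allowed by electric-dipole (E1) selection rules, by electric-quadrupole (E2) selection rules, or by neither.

E2

Δl = 4 − 2 = +2; l_i + l_f = 6.
E1 (Δl = ±1): not satisfied.
E2 (Δl = 0,±2, l_i+l_f ≥ 2): satisfied.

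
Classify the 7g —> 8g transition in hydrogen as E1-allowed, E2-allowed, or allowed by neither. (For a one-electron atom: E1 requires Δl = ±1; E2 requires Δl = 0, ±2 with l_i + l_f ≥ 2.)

E2

Δl = 4 − 4 = +0; l_i + l_f = 8.
E1 (Δl = ±1): not satisfied.
E2 (Δl = 0,±2, l_i+l_f ≥ 2): satisfied.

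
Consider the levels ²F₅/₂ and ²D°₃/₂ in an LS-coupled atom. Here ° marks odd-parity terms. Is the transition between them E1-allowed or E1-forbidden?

Reading off the term symbols: S 1/2→1/2, L 3→2, J 5/2→3/2, parity even→odd.
ΔJ = 0, ±1 (not J=0↔0): J: 5/2 → 3/2, ΔJ = -1 — ok.
Parity must change: even → odd — ok.
ΔL = 0, ±1 (not L=0↔0): L: 3 → 2, ΔL = -1 — ok.
ΔS = 0: S: 1/2 → 1/2 — ok.
All four E1 rules are satisfied.

allowed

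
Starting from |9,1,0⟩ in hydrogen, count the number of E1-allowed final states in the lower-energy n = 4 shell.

E1 requires Δl = ±1, so l_f ∈ {0, 2}; with 0 ≤ l_f ≤ n_f−1 = 3, the allowed l_f values are {0, 2}.
For l_f = 0: m_f ∈ {m_i−1, m_i, m_i+1} ∩ [−0, 0] = {0} → 1 state.
For l_f = 2: m_f ∈ {m_i−1, m_i, m_i+1} ∩ [−2, 2] = {-1, 0, 1} → 3 states.
Total: 4.

4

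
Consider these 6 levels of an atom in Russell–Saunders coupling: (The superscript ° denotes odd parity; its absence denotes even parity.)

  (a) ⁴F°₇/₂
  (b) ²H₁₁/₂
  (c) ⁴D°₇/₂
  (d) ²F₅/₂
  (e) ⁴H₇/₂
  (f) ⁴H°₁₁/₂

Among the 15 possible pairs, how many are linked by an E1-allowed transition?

0

(a)–(b): forbidden (ΔS, ΔL, ΔJ).
(a)–(c): forbidden (parity).
(a)–(d): forbidden (ΔS).
(a)–(e): forbidden (ΔL).
(a)–(f): forbidden (parity, ΔL, ΔJ).
(b)–(c): forbidden (ΔS, ΔL, ΔJ).
(b)–(d): forbidden (parity, ΔL, ΔJ).
(b)–(e): forbidden (parity, ΔS, ΔJ).
(b)–(f): forbidden (ΔS).
(c)–(d): forbidden (ΔS).
(c)–(e): forbidden (ΔL).
(c)–(f): forbidden (parity, ΔL, ΔJ).
(d)–(e): forbidden (parity, ΔS, ΔL).
(d)–(f): forbidden (ΔS, ΔL, ΔJ).
(e)–(f): forbidden (ΔJ).
Allowed pairs: 0 of 15.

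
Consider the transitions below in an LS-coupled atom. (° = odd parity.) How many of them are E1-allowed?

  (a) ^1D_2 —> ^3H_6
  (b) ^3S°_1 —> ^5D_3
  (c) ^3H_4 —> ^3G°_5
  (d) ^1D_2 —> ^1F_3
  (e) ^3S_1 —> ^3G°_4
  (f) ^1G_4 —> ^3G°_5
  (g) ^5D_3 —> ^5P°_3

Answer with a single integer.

2

(a) forbidden (parity, ΔS, ΔL, ΔJ fail)
(b) forbidden (ΔS, ΔL, ΔJ fail)
(c) allowed
(d) forbidden (parity fails)
(e) forbidden (ΔL, ΔJ fail)
(f) forbidden (ΔS fails)
(g) allowed
Total allowed: 2 of 7.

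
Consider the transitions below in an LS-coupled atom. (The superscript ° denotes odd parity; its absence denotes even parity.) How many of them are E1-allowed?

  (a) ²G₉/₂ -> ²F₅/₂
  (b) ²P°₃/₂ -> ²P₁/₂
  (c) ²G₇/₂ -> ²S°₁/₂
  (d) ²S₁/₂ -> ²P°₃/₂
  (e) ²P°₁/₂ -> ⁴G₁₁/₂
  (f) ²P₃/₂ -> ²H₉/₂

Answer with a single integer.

(a) forbidden (parity, ΔJ fail)
(b) allowed
(c) forbidden (ΔL, ΔJ fail)
(d) allowed
(e) forbidden (ΔS, ΔL, ΔJ fail)
(f) forbidden (parity, ΔL, ΔJ fail)
Total allowed: 2 of 6.

2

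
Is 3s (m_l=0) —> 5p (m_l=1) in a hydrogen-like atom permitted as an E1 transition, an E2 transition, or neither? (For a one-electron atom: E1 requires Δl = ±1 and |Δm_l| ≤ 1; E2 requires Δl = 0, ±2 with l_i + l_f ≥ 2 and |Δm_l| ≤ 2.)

E1

Δl = 1 − 0 = +1; l_i + l_f = 1.
Δm_l = +1.
E1 (Δl = ±1, |Δm_l| ≤ 1): satisfied.
E2 (Δl = 0,±2, l_i+l_f ≥ 2, |Δm_l| ≤ 2): not satisfied.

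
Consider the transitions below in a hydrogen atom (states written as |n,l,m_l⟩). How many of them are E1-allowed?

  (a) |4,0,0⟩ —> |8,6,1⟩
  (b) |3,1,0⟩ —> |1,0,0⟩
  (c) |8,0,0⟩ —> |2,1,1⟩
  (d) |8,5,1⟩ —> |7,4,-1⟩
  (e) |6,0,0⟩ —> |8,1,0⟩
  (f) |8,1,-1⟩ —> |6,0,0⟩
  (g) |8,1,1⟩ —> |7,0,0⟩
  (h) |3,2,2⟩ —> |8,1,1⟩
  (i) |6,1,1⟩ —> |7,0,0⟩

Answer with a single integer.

(a) forbidden — Δl = +6 (E1 requires Δl = ±1)
(b) allowed
(c) allowed
(d) forbidden — Δm_l = -2 (E1 requires Δm_l = 0, ±1)
(e) allowed
(f) allowed
(g) allowed
(h) allowed
(i) allowed
Total allowed: 7 of 9.

7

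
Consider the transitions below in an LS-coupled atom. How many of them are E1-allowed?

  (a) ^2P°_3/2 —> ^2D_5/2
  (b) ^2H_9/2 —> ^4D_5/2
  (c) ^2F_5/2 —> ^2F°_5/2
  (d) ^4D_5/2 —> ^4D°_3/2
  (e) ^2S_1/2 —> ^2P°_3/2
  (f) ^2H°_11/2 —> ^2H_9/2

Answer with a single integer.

(a) allowed
(b) forbidden (parity, ΔS, ΔL, ΔJ fail)
(c) allowed
(d) allowed
(e) allowed
(f) allowed
Total allowed: 5 of 6.

5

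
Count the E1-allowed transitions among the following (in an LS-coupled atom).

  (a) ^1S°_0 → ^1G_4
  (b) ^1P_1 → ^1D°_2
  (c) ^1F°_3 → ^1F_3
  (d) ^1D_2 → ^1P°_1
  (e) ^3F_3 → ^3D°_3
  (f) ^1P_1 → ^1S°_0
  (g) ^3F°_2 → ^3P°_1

(a) forbidden (ΔL, ΔJ fail)
(b) allowed
(c) allowed
(d) allowed
(e) allowed
(f) allowed
(g) forbidden (parity, ΔL fail)
Total allowed: 5 of 7.

5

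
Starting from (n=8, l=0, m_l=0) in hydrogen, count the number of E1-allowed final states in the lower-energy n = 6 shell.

E1 requires Δl = ±1, so l_f ∈ {-1, 1}; with 0 ≤ l_f ≤ n_f−1 = 5, the allowed l_f values are {1}.
For l_f = 1: m_f ∈ {m_i−1, m_i, m_i+1} ∩ [−1, 1] = {-1, 0, 1} → 3 states.
Total: 3.

3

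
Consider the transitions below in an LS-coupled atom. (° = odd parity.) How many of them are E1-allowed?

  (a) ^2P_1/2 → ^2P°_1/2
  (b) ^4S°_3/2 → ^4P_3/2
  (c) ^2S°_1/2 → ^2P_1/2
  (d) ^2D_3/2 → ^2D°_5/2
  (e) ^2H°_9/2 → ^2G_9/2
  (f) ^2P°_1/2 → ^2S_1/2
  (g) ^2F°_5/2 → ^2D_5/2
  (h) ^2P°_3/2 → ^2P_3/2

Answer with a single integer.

8

(a) allowed
(b) allowed
(c) allowed
(d) allowed
(e) allowed
(f) allowed
(g) allowed
(h) allowed
Total allowed: 8 of 8.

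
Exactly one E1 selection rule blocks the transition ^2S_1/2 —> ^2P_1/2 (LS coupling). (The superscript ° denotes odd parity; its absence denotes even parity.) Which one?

parity

Initial level: S=1/2, L=0, J=1/2, parity even. Final level: S=1/2, L=1, J=1/2, parity even.
Parity must change: even → even — violated.
ΔS = 0: S: 1/2 → 1/2 — satisfied.
ΔL = 0, ±1 (not L=0↔0): L: 0 → 1, ΔL = +1 — satisfied.
ΔJ = 0, ±1 (not J=0↔0): J: 1/2 → 1/2, ΔJ = +0 — satisfied.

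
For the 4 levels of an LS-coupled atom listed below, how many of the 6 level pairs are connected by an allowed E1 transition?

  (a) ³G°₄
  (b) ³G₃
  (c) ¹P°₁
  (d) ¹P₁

2

(a)–(b): allowed.
(a)–(c): forbidden (parity, ΔS, ΔL, ΔJ).
(a)–(d): forbidden (ΔS, ΔL, ΔJ).
(b)–(c): forbidden (ΔS, ΔL, ΔJ).
(b)–(d): forbidden (parity, ΔS, ΔL, ΔJ).
(c)–(d): allowed.
Allowed pairs: 2 of 6.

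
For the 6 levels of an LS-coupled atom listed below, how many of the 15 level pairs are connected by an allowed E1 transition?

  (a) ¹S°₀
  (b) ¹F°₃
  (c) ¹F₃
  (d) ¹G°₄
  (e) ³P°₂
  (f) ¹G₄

(a)–(b): forbidden (parity, ΔL, ΔJ).
(a)–(c): forbidden (ΔL, ΔJ).
(a)–(d): forbidden (parity, ΔL, ΔJ).
(a)–(e): forbidden (parity, ΔS, ΔJ).
(a)–(f): forbidden (ΔL, ΔJ).
(b)–(c): allowed.
(b)–(d): forbidden (parity).
(b)–(e): forbidden (parity, ΔS, ΔL).
(b)–(f): allowed.
(c)–(d): allowed.
(c)–(e): forbidden (ΔS, ΔL).
(c)–(f): forbidden (parity).
(d)–(e): forbidden (parity, ΔS, ΔL, ΔJ).
(d)–(f): allowed.
(e)–(f): forbidden (ΔS, ΔL, ΔJ).
Allowed pairs: 4 of 15.

4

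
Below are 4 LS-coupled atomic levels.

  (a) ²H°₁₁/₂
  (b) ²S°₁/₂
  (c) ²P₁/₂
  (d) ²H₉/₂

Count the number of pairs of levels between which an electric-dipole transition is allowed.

2

(a)–(b): forbidden (parity, ΔL, ΔJ).
(a)–(c): forbidden (ΔL, ΔJ).
(a)–(d): allowed.
(b)–(c): allowed.
(b)–(d): forbidden (ΔL, ΔJ).
(c)–(d): forbidden (parity, ΔL, ΔJ).
Allowed pairs: 2 of 6.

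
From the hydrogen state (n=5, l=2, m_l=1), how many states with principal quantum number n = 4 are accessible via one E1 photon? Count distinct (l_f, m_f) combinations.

E1 requires Δl = ±1, so l_f ∈ {1, 3}; with 0 ≤ l_f ≤ n_f−1 = 3, the allowed l_f values are {1, 3}.
For l_f = 1: m_f ∈ {m_i−1, m_i, m_i+1} ∩ [−1, 1] = {0, 1} → 2 states.
For l_f = 3: m_f ∈ {m_i−1, m_i, m_i+1} ∩ [−3, 3] = {0, 1, 2} → 3 states.
Total: 5.

5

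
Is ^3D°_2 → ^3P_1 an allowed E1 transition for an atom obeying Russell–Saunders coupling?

allowed

Initial level: S=1, L=2, J=2, parity odd. Final level: S=1, L=1, J=1, parity even.
ΔJ = 0, ±1 (not J=0↔0): J: 2 → 1, ΔJ = -1 — passes.
ΔS = 0: S: 1 → 1 — passes.
Parity must change: odd → even — passes.
ΔL = 0, ±1 (not L=0↔0): L: 2 → 1, ΔL = -1 — passes.
All four E1 rules are satisfied.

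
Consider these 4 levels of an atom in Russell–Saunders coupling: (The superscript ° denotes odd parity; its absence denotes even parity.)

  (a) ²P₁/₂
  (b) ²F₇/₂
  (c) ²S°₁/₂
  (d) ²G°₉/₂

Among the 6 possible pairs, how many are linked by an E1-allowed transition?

(a)–(b): forbidden (parity, ΔL, ΔJ).
(a)–(c): allowed.
(a)–(d): forbidden (ΔL, ΔJ).
(b)–(c): forbidden (ΔL, ΔJ).
(b)–(d): allowed.
(c)–(d): forbidden (parity, ΔL, ΔJ).
Allowed pairs: 2 of 6.

2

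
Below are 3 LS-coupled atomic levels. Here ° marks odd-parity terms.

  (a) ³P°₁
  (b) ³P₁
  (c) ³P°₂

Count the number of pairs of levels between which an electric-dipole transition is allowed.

2

(a)–(b): allowed.
(a)–(c): forbidden (parity).
(b)–(c): allowed.
Allowed pairs: 2 of 3.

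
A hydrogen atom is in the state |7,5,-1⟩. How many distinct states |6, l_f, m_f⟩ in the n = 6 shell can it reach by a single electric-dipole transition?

E1 requires Δl = ±1, so l_f ∈ {4, 6}; with 0 ≤ l_f ≤ n_f−1 = 5, the allowed l_f values are {4}.
For l_f = 4: m_f ∈ {m_i−1, m_i, m_i+1} ∩ [−4, 4] = {-2, -1, 0} → 3 states.
Total: 3.

3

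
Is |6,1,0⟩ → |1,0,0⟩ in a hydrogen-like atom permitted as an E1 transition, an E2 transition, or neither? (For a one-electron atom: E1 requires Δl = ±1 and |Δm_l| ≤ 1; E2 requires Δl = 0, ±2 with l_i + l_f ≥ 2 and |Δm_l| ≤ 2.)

E1

Δl = 0 − 1 = -1; l_i + l_f = 1.
Δm_l = +0.
E1 (Δl = ±1, |Δm_l| ≤ 1): satisfied.
E2 (Δl = 0,±2, l_i+l_f ≥ 2, |Δm_l| ≤ 2): not satisfied.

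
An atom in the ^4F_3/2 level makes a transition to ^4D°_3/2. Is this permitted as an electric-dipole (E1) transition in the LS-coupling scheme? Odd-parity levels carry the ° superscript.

allowed

ΔS = 0: S: 3/2 → 3/2 — ok.
ΔJ = 0, ±1 (not J=0↔0): J: 3/2 → 3/2, ΔJ = +0 — ok.
ΔL = 0, ±1 (not L=0↔0): L: 3 → 2, ΔL = -1 — ok.
Parity must change: even → odd — ok.
All four E1 rules are satisfied.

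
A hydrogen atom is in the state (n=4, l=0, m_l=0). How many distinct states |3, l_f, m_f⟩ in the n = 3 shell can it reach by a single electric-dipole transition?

E1 requires Δl = ±1, so l_f ∈ {-1, 1}; with 0 ≤ l_f ≤ n_f−1 = 2, the allowed l_f values are {1}.
For l_f = 1: m_f ∈ {m_i−1, m_i, m_i+1} ∩ [−1, 1] = {-1, 0, 1} → 3 states.
Total: 3.

3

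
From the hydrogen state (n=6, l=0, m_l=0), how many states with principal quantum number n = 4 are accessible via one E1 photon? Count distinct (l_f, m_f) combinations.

3

E1 requires Δl = ±1, so l_f ∈ {-1, 1}; with 0 ≤ l_f ≤ n_f−1 = 3, the allowed l_f values are {1}.
For l_f = 1: m_f ∈ {m_i−1, m_i, m_i+1} ∩ [−1, 1] = {-1, 0, 1} → 3 states.
Total: 3.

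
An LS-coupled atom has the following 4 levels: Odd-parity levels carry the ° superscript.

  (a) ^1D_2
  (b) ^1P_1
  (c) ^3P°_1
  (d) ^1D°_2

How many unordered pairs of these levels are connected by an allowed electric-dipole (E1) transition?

2

(a)–(b): forbidden (parity).
(a)–(c): forbidden (ΔS).
(a)–(d): allowed.
(b)–(c): forbidden (ΔS).
(b)–(d): allowed.
(c)–(d): forbidden (parity, ΔS).
Allowed pairs: 2 of 6.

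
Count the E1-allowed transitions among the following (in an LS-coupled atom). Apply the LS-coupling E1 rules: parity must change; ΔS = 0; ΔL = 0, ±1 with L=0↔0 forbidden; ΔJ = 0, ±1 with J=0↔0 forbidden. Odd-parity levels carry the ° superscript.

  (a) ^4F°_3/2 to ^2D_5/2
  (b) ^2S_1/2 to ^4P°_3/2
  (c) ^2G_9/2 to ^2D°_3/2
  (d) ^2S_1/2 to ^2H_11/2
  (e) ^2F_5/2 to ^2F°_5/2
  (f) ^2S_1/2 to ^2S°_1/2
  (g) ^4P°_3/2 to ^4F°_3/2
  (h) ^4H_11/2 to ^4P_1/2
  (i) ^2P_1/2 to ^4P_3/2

1

(a) forbidden (ΔS fails)
(b) forbidden (ΔS fails)
(c) forbidden (ΔL, ΔJ fail)
(d) forbidden (parity, ΔL, ΔJ fail)
(e) allowed
(f) forbidden (ΔL fails)
(g) forbidden (parity, ΔL fail)
(h) forbidden (parity, ΔL, ΔJ fail)
(i) forbidden (parity, ΔS fail)
Total allowed: 1 of 9.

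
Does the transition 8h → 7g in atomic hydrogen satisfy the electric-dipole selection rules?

Δl = 4 − 5 = -1; the E1 rule Δl = ±1 is ok.
All E1 selection rules are satisfied.

allowed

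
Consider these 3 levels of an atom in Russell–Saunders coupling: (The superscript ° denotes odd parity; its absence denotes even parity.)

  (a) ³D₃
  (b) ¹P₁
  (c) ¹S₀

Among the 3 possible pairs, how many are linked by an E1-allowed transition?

(a)–(b): forbidden (parity, ΔS, ΔJ).
(a)–(c): forbidden (parity, ΔS, ΔL, ΔJ).
(b)–(c): forbidden (parity).
Allowed pairs: 0 of 3.

0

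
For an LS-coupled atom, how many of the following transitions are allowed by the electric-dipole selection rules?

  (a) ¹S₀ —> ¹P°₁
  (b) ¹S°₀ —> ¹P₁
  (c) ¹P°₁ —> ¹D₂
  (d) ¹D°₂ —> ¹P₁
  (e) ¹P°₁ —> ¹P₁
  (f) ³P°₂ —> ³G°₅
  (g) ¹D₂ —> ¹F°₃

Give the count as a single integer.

6

(a) allowed
(b) allowed
(c) allowed
(d) allowed
(e) allowed
(f) forbidden (parity, ΔL, ΔJ fail)
(g) allowed
Total allowed: 6 of 7.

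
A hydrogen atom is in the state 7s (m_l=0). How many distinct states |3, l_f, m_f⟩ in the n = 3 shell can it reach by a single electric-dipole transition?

E1 requires Δl = ±1, so l_f ∈ {-1, 1}; with 0 ≤ l_f ≤ n_f−1 = 2, the allowed l_f values are {1}.
For l_f = 1: m_f ∈ {m_i−1, m_i, m_i+1} ∩ [−1, 1] = {-1, 0, 1} → 3 states.
Total: 3.

3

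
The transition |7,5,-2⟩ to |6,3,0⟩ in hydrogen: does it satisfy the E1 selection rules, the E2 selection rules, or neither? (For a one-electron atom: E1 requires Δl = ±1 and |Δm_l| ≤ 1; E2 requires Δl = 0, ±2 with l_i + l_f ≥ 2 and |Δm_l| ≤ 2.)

E2

Δl = 3 − 5 = -2; l_i + l_f = 8.
Δm_l = +2.
E1 (Δl = ±1, |Δm_l| ≤ 1): not satisfied.
E2 (Δl = 0,±2, l_i+l_f ≥ 2, |Δm_l| ≤ 2): satisfied.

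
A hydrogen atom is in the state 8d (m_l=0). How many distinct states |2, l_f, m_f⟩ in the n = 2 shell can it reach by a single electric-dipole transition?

3

E1 requires Δl = ±1, so l_f ∈ {1, 3}; with 0 ≤ l_f ≤ n_f−1 = 1, the allowed l_f values are {1}.
For l_f = 1: m_f ∈ {m_i−1, m_i, m_i+1} ∩ [−1, 1] = {-1, 0, 1} → 3 states.
Total: 3.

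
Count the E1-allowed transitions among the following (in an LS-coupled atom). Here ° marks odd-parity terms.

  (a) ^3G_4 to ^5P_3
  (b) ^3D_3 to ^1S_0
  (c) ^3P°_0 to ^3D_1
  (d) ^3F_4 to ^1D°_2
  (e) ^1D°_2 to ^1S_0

(a) forbidden (parity, ΔS, ΔL fail)
(b) forbidden (parity, ΔS, ΔL, ΔJ fail)
(c) allowed
(d) forbidden (ΔS, ΔJ fail)
(e) forbidden (ΔL, ΔJ fail)
Total allowed: 1 of 5.

1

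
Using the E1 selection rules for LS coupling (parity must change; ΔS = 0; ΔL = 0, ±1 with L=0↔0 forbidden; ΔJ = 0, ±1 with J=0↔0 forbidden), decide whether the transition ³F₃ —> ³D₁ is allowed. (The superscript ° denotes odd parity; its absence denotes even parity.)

forbidden

Reading off the term symbols: S 1→1, L 3→2, J 3→1, parity even→even.
Parity must change: even → even — fails.
ΔS = 0: S: 1 → 1 — passes.
ΔL = 0, ±1 (not L=0↔0): L: 3 → 2, ΔL = -1 — passes.
ΔJ = 0, ±1 (not J=0↔0): J: 3 → 1, ΔJ = -2 — fails.
Rule(s) violated: parity, ΔJ.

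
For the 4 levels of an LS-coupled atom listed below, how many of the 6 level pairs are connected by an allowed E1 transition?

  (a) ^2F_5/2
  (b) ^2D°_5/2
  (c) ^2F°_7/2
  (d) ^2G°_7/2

3

(a)–(b): allowed.
(a)–(c): allowed.
(a)–(d): allowed.
(b)–(c): forbidden (parity).
(b)–(d): forbidden (parity, ΔL).
(c)–(d): forbidden (parity).
Allowed pairs: 3 of 6.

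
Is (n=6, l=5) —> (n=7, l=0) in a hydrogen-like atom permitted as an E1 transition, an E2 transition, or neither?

neither

Δl = 0 − 5 = -5; l_i + l_f = 5.
E1 (Δl = ±1): not satisfied.
E2 (Δl = 0,±2, l_i+l_f ≥ 2): not satisfied.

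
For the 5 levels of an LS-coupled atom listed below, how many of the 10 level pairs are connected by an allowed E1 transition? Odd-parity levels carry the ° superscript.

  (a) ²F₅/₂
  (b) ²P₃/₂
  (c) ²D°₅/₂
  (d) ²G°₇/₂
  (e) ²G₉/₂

(a)–(b): forbidden (parity, ΔL).
(a)–(c): allowed.
(a)–(d): allowed.
(a)–(e): forbidden (parity, ΔJ).
(b)–(c): allowed.
(b)–(d): forbidden (ΔL, ΔJ).
(b)–(e): forbidden (parity, ΔL, ΔJ).
(c)–(d): forbidden (parity, ΔL).
(c)–(e): forbidden (ΔL, ΔJ).
(d)–(e): allowed.
Allowed pairs: 4 of 10.

4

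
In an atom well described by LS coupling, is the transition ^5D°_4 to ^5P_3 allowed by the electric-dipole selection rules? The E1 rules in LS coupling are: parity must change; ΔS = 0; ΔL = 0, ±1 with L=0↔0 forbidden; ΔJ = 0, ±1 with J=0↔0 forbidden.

ΔL = 0, ±1 (not L=0↔0): L: 2 → 1, ΔL = -1 — passes.
Parity must change: odd → even — passes.
ΔJ = 0, ±1 (not J=0↔0): J: 4 → 3, ΔJ = -1 — passes.
ΔS = 0: S: 2 → 2 — passes.
All four E1 rules are satisfied.

allowed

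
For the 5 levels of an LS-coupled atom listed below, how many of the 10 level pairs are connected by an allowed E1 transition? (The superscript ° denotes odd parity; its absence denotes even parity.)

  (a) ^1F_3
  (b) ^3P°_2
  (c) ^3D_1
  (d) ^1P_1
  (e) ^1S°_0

2

(a)–(b): forbidden (ΔS, ΔL).
(a)–(c): forbidden (parity, ΔS, ΔJ).
(a)–(d): forbidden (parity, ΔL, ΔJ).
(a)–(e): forbidden (ΔL, ΔJ).
(b)–(c): allowed.
(b)–(d): forbidden (ΔS).
(b)–(e): forbidden (parity, ΔS, ΔJ).
(c)–(d): forbidden (parity, ΔS).
(c)–(e): forbidden (ΔS, ΔL).
(d)–(e): allowed.
Allowed pairs: 2 of 10.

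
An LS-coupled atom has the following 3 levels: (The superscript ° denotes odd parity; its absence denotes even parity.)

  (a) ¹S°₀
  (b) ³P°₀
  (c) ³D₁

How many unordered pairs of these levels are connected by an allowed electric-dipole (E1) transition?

(a)–(b): forbidden (parity, ΔS, ΔJ).
(a)–(c): forbidden (ΔS, ΔL).
(b)–(c): allowed.
Allowed pairs: 1 of 3.

1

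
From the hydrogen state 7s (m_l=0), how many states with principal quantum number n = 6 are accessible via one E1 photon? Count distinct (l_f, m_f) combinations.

E1 requires Δl = ±1, so l_f ∈ {-1, 1}; with 0 ≤ l_f ≤ n_f−1 = 5, the allowed l_f values are {1}.
For l_f = 1: m_f ∈ {m_i−1, m_i, m_i+1} ∩ [−1, 1] = {-1, 0, 1} → 3 states.
Total: 3.

3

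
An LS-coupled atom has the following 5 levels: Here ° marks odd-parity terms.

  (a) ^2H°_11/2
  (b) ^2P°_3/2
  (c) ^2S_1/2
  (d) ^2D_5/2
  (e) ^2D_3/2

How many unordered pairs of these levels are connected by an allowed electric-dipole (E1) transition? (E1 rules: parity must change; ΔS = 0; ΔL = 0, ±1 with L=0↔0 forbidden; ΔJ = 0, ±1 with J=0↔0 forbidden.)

3

(a)–(b): forbidden (parity, ΔL, ΔJ).
(a)–(c): forbidden (ΔL, ΔJ).
(a)–(d): forbidden (ΔL, ΔJ).
(a)–(e): forbidden (ΔL, ΔJ).
(b)–(c): allowed.
(b)–(d): allowed.
(b)–(e): allowed.
(c)–(d): forbidden (parity, ΔL, ΔJ).
(c)–(e): forbidden (parity, ΔL).
(d)–(e): forbidden (parity).
Allowed pairs: 3 of 10.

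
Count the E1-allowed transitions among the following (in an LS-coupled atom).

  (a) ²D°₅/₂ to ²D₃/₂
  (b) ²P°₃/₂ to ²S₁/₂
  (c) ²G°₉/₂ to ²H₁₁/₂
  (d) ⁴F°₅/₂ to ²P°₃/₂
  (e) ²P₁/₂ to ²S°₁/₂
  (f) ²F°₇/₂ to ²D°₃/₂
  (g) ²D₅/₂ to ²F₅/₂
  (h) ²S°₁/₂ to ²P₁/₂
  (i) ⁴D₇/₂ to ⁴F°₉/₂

(a) allowed
(b) allowed
(c) allowed
(d) forbidden (parity, ΔS, ΔL fail)
(e) allowed
(f) forbidden (parity, ΔJ fail)
(g) forbidden (parity fails)
(h) allowed
(i) allowed
Total allowed: 6 of 9.

6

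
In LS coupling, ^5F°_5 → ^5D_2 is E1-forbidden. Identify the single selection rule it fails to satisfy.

the ΔJ = 0, ±1 rule

ΔJ = 0, ±1 (not J=0↔0): J: 5 → 2, ΔJ = -3 — fails.
ΔL = 0, ±1 (not L=0↔0): L: 3 → 2, ΔL = -1 — ok.
Parity must change: odd → even — ok.
ΔS = 0: S: 2 → 2 — ok.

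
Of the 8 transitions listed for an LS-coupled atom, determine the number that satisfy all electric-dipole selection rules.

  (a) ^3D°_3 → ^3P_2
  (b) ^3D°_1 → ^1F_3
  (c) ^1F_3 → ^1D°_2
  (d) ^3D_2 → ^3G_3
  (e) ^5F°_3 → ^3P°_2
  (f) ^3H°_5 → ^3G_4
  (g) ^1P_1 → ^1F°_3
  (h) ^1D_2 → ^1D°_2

4

(a) allowed
(b) forbidden (ΔS, ΔJ fail)
(c) allowed
(d) forbidden (parity, ΔL fail)
(e) forbidden (parity, ΔS, ΔL fail)
(f) allowed
(g) forbidden (ΔL, ΔJ fail)
(h) allowed
Total allowed: 4 of 8.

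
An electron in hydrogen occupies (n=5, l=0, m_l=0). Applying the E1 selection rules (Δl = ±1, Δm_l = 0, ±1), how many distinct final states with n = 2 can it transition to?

E1 requires Δl = ±1, so l_f ∈ {-1, 1}; with 0 ≤ l_f ≤ n_f−1 = 1, the allowed l_f values are {1}.
For l_f = 1: m_f ∈ {m_i−1, m_i, m_i+1} ∩ [−1, 1] = {-1, 0, 1} → 3 states.
Total: 3.

3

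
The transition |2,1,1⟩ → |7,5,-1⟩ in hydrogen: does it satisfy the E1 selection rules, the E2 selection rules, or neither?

neither

Δl = 5 − 1 = +4; l_i + l_f = 6.
Δm_l = -2.
E1 (Δl = ±1, |Δm_l| ≤ 1): not satisfied.
E2 (Δl = 0,±2, l_i+l_f ≥ 2, |Δm_l| ≤ 2): not satisfied.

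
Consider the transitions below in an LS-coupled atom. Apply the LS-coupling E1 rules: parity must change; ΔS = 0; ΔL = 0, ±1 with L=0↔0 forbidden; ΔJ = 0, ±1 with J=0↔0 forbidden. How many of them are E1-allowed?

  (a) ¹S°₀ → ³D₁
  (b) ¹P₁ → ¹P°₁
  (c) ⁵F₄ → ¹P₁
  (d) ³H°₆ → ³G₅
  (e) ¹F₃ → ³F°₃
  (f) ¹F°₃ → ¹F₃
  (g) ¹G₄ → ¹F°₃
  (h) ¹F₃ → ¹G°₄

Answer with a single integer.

5

(a) forbidden (ΔS, ΔL fail)
(b) allowed
(c) forbidden (parity, ΔS, ΔL, ΔJ fail)
(d) allowed
(e) forbidden (ΔS fails)
(f) allowed
(g) allowed
(h) allowed
Total allowed: 5 of 8.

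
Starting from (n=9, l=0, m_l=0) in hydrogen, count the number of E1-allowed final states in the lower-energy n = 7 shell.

E1 requires Δl = ±1, so l_f ∈ {-1, 1}; with 0 ≤ l_f ≤ n_f−1 = 6, the allowed l_f values are {1}.
For l_f = 1: m_f ∈ {m_i−1, m_i, m_i+1} ∩ [−1, 1] = {-1, 0, 1} → 3 states.
Total: 3.

3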